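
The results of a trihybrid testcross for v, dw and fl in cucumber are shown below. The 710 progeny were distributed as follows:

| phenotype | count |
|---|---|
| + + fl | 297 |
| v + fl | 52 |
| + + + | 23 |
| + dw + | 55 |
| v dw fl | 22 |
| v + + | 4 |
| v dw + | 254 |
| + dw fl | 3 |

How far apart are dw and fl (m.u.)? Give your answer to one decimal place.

7.3 m.u.

The two most frequent reciprocal classes, v dw + and + + fl, are the parental types, so the F1 was v dw + / + + fl.
The two rarest classes, v + + and + dw fl, are the double crossovers. Comparing them with the parentals, only the dw allele has switched, so dw is the middle locus and the order is v – dw – fl.
Crossovers in the dw–fl interval produce the single-crossover classes v dw fl and + + + (22 + 23 = 45) plus the double crossovers (7).
RF(dw–fl) = (45 + 7) / 710 = 52/710 = 0.0732 → 7.3 m.u.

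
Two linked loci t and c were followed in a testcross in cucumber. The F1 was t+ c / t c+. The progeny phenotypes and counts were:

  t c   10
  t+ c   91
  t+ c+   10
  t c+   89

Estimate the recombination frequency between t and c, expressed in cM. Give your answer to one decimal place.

10.0 cM

The recombinant classes are t+ c+ and t c: 10 + 10 = 20.
Recombination frequency = 20/200 = 0.1000 ≈ 10.0%, i.e. 10.0 cM.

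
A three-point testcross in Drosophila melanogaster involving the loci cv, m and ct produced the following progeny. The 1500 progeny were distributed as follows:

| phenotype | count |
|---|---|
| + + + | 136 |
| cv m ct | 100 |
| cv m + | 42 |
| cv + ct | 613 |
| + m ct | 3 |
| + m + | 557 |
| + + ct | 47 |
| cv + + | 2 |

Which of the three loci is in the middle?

The two most frequent reciprocal classes, cv + ct and + m +, are the parental types, so the F1 was cv + ct / + m +.
The two rarest classes, cv + + and + m ct, are the double crossovers. Comparing them with the parentals, only the ct allele has switched, so ct is the middle locus and the order is m – ct – cv.

ct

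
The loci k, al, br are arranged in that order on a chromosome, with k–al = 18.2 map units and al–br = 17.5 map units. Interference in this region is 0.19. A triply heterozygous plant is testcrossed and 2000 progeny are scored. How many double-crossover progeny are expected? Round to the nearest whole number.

Map distances give recombination frequencies of 0.182 and 0.175 for the two intervals.
With interference 0.19 (so coincidence = 0.81), expected double-crossover frequency = 0.182 × 0.175 × 0.81 = 0.02580.
Expected number = 0.02580 × 2000 = 51.60 ≈ 52.

52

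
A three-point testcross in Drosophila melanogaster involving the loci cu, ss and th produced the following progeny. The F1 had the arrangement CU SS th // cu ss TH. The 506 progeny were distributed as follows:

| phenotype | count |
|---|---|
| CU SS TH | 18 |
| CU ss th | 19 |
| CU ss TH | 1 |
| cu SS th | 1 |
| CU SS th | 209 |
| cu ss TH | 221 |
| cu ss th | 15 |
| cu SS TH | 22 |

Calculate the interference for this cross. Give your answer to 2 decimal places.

The two rarest classes, cu SS th and CU ss TH, are the double crossovers. Comparing them with the parentals, only the cu allele has switched, so cu is the middle locus and the order is ss – cu – th.
ss–cu: (41 + 2)/506 = 0.0850; cu–th: (33 + 2)/506 = 0.0692.
Expected DCO frequency = 0.0850 × 0.0692 ≈ 0.00588; observed = 2/506 ≈ 0.00395.
Coefficient of coincidence = 0.00395/0.00588 ≈ 0.67; interference = 1 − 0.67 = 0.33.

0.33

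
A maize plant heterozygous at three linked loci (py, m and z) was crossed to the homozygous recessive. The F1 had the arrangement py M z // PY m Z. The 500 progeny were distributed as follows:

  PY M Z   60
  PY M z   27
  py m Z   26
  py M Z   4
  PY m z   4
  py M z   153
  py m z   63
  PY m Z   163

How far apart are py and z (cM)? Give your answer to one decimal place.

The two rarest classes, py M Z and PY m z, are the double crossovers. Comparing them with the parentals, only the z allele has switched, so z is the middle locus and the order is py – z – m.
Crossovers in the py–z interval produce the single-crossover classes PY M z and py m Z (27 + 26 = 53) plus the double crossovers (8).
RF(py–z) = (53 + 8) / 500 = 61/500 = 0.1220 → 12.2 cM.

12.2 cM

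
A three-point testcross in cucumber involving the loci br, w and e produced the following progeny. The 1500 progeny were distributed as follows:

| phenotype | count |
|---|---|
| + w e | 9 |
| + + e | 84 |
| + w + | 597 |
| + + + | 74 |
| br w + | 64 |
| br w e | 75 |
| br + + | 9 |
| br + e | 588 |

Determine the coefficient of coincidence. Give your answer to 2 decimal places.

The two most frequent reciprocal classes, br + e and + w +, are the parental types, so the F1 was br + e / + w +.
The two rarest classes, br + + and + w e, are the double crossovers. Comparing them with the parentals, only the e allele has switched, so e is the middle locus and the order is br – e – w.
br–e: (148 + 18)/1500 = 0.1107; e–w: (149 + 18)/1500 = 0.1113.
Expected DCO frequency = 0.1107 × 0.1113 ≈ 0.01232; observed = 18/1500 ≈ 0.01200.
Coefficient of coincidence = 0.01200/0.01232 ≈ 0.97.

0.97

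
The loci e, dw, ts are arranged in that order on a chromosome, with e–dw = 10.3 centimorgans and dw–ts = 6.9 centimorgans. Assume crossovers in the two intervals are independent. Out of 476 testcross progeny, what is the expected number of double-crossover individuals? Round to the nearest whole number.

3

Map distances give recombination frequencies of 0.103 and 0.069 for the two intervals.
With no interference, expected double-crossover frequency = 0.103 × 0.069 = 0.00711.
Expected number = 0.00711 × 476 = 3.38 ≈ 3.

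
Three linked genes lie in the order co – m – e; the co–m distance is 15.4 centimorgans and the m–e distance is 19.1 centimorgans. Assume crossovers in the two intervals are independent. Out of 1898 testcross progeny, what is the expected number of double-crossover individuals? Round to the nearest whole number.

56

Map distances give recombination frequencies of 0.154 and 0.191 for the two intervals.
With no interference, expected double-crossover frequency = 0.154 × 0.191 = 0.02941.
Expected number = 0.02941 × 1898 = 55.83 ≈ 56.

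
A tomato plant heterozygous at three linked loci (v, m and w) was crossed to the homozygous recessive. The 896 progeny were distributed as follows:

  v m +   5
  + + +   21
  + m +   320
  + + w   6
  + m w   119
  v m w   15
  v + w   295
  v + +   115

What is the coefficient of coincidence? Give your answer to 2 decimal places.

The two most frequent reciprocal classes, v + w and + m +, are the parental types, so the F1 was v + w / + m +.
The two rarest classes, + + w and v m +, are the double crossovers. Comparing them with the parentals, only the v allele has switched, so v is the middle locus and the order is m – v – w.
m–v: (36 + 11)/896 = 0.0525; v–w: (234 + 11)/896 = 0.2734.
Expected DCO frequency = 0.0525 × 0.2734 ≈ 0.01435; observed = 11/896 ≈ 0.01228.
Coefficient of coincidence = 0.01228/0.01435 ≈ 0.86.

0.86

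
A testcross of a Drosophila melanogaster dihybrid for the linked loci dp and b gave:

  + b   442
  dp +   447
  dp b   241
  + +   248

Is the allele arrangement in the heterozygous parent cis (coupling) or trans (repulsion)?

trans

The two most frequent classes are + b (442) and dp + (447); these are the parental (non-recombinant) types.
So the F1 carried + b on one chromosome and dp + on the other — the recessive alleles are on opposite chromosomes (trans / repulsion).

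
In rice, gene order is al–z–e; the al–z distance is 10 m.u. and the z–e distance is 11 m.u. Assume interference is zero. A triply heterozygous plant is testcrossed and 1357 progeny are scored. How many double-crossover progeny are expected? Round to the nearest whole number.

Map distances give recombination frequencies of 0.100 and 0.110 for the two intervals.
With no interference, expected double-crossover frequency = 0.100 × 0.110 = 0.01100.
Expected number = 0.01100 × 1357 = 14.93 ≈ 15.

15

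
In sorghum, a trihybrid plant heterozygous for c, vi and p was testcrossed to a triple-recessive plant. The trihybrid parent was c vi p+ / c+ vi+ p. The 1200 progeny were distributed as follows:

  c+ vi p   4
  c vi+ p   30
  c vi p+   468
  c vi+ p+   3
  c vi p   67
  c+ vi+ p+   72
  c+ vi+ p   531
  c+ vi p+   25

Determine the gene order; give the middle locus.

vi

The two rarest classes, c vi+ p+ and c+ vi p, are the double crossovers. Comparing them with the parentals, only the vi allele has switched, so vi is the middle locus and the order is p – vi – c.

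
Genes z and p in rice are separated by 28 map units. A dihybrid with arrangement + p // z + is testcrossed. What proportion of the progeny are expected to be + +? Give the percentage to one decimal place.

A map distance of 28 map units corresponds to a recombination frequency of 0.280.
The F1 is + p / z +, so + + is a recombinant gamete class with expected frequency r/2 = 0.280/2 = 0.1400.
That is 0.1400 = 14.0% of the progeny.

14.0%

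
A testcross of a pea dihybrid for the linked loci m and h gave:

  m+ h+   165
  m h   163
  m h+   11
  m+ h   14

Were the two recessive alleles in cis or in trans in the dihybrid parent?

cis

The two most frequent classes are m+ h+ (165) and m h (163); these are the parental (non-recombinant) types.
So the F1 carried m+ h+ on one chromosome and m h on the other — the recessive alleles are on the same chromosome (cis / coupling).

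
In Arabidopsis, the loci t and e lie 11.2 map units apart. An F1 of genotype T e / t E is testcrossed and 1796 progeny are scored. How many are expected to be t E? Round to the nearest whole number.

797

A map distance of 11.2 map units corresponds to a recombination frequency of 0.112.
The F1 is T e / t E, so t E is a parental gamete class with expected frequency (1 − r)/2 = 0.888/2 = 0.4440.
Expected number = 0.4440 × 1796 = 797.42 ≈ 797.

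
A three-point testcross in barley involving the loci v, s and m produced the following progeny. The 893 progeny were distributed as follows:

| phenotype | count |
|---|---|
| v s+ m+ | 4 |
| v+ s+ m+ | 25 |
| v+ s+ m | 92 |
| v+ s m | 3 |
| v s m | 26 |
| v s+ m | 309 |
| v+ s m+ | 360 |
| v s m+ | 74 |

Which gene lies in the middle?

The two most frequent reciprocal classes, v s+ m and v+ s m+, are the parental types, so the F1 was v s+ m / v+ s m+.
The two rarest classes, v s+ m+ and v+ s m, are the double crossovers. Comparing them with the parentals, only the m allele has switched, so m is the middle locus and the order is v – m – s.

m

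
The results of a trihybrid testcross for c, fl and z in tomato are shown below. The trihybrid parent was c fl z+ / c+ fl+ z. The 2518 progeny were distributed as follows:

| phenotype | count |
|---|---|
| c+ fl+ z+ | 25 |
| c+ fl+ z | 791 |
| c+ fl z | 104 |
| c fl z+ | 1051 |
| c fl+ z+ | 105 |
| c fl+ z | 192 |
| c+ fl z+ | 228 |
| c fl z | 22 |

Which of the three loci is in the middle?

z

The two rarest classes, c fl z and c+ fl+ z+, are the double crossovers. Comparing them with the parentals, only the z allele has switched, so z is the middle locus and the order is c – z – fl.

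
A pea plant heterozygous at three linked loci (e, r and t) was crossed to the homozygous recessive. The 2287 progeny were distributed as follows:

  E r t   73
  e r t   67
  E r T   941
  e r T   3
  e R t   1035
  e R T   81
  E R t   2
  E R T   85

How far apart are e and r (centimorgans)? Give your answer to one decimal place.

The two most frequent reciprocal classes, e R t and E r T, are the parental types, so the F1 was e R t / E r T.
The two rarest classes, E R t and e r T, are the double crossovers. Comparing them with the parentals, only the e allele has switched, so e is the middle locus and the order is t – e – r.
Crossovers in the e–r interval produce the single-crossover classes e r t and E R T (67 + 85 = 152) plus the double crossovers (5).
RF(e–r) = (152 + 5) / 2287 = 157/2287 = 0.0686 → 6.9 centimorgans.

6.9 centimorgans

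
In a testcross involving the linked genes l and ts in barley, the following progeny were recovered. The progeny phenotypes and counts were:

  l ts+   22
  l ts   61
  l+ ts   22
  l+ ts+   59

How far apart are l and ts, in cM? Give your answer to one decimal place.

26.8 cM

The two most frequent classes, l+ ts+ (59) and l ts (61), are the parental types, so the F1 was l+ ts+ / l ts.
The recombinant classes are l+ ts and l ts+: 22 + 22 = 44.
Recombination frequency = 44/164 = 0.2683 ≈ 26.8%, i.e. 26.8 cM.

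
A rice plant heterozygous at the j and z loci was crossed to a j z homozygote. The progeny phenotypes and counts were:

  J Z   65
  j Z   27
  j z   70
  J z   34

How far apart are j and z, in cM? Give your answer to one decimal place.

The two most frequent classes, J Z (65) and j z (70), are the parental types, so the F1 was J Z / j z.
The recombinant classes are J z and j Z: 34 + 27 = 61.
Recombination frequency = 61/196 = 0.3112 ≈ 31.1%, i.e. 31.1 cM.

31.1 cM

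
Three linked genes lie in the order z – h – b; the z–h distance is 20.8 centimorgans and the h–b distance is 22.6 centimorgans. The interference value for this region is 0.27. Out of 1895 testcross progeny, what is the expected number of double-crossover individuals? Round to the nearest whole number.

65

Map distances give recombination frequencies of 0.208 and 0.226 for the two intervals.
With interference 0.27 (so coincidence = 0.73), expected double-crossover frequency = 0.208 × 0.226 × 0.73 = 0.03432.
Expected number = 0.03432 × 1895 = 65.03 ≈ 65.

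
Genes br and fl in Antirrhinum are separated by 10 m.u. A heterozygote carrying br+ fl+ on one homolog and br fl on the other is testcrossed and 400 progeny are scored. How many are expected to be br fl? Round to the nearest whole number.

180

A map distance of 10 m.u. corresponds to a recombination frequency of 0.100.
The F1 is br+ fl+ / br fl, so br fl is a parental gamete class with expected frequency (1 − r)/2 = 0.900/2 = 0.4500.
Expected number = 0.4500 × 400 = 180.00 ≈ 180.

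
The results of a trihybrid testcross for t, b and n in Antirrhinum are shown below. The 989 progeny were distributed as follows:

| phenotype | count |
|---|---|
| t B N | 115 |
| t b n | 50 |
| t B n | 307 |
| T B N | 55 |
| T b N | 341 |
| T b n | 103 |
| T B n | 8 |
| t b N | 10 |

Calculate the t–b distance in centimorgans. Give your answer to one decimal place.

The two most frequent reciprocal classes, t B n and T b N, are the parental types, so the F1 was t B n / T b N.
The two rarest classes, T B n and t b N, are the double crossovers. Comparing them with the parentals, only the t allele has switched, so t is the middle locus and the order is b – t – n.
Crossovers in the b–t interval produce the single-crossover classes t b n and T B N (50 + 55 = 105) plus the double crossovers (18).
RF(b–t) = (105 + 18) / 989 = 123/989 = 0.1244 → 12.4 centimorgans.

12.4 centimorgans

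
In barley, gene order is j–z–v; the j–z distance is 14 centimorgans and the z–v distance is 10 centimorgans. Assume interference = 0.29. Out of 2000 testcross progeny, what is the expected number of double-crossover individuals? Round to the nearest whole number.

20

Map distances give recombination frequencies of 0.140 and 0.100 for the two intervals.
With interference 0.29 (so coincidence = 0.71), expected double-crossover frequency = 0.140 × 0.100 × 0.71 = 0.00994.
Expected number = 0.00994 × 2000 = 19.88 ≈ 20.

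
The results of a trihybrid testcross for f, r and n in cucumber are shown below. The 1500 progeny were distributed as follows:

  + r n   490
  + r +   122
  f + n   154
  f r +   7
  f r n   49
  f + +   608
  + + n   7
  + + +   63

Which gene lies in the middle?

The two most frequent reciprocal classes, f + + and + r n, are the parental types, so the F1 was f + + / + r n.
The two rarest classes, f r + and + + n, are the double crossovers. Comparing them with the parentals, only the r allele has switched, so r is the middle locus and the order is f – r – n.

r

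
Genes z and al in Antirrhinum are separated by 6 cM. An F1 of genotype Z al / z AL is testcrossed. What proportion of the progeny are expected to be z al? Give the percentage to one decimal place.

3.0%

A map distance of 6 cM corresponds to a recombination frequency of 0.060.
The F1 is Z al / z AL, so z al is a recombinant gamete class with expected frequency r/2 = 0.060/2 = 0.0300.
That is 0.0300 = 3.0% of the progeny.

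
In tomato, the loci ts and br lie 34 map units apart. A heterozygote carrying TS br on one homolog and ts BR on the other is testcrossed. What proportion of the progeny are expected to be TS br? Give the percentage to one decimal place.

33.0%

A map distance of 34 map units corresponds to a recombination frequency of 0.340.
The F1 is TS br / ts BR, so TS br is a parental gamete class with expected frequency (1 − r)/2 = 0.660/2 = 0.3300.
That is 0.3300 = 33.0% of the progeny.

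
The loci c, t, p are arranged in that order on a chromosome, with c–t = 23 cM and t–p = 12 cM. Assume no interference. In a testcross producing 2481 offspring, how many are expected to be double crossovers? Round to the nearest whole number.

Map distances give recombination frequencies of 0.230 and 0.120 for the two intervals.
With no interference, expected double-crossover frequency = 0.230 × 0.120 = 0.02760.
Expected number = 0.02760 × 2481 = 68.48 ≈ 68.

68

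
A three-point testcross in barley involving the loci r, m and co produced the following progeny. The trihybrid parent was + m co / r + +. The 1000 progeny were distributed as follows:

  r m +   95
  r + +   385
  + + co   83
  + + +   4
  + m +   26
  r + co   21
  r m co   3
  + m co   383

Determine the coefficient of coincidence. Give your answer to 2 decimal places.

The two rarest classes, r m co and + + +, are the double crossovers. Comparing them with the parentals, only the r allele has switched, so r is the middle locus and the order is m – r – co.
m–r: (178 + 7)/1000 = 0.1850; r–co: (47 + 7)/1000 = 0.0540.
Expected DCO frequency = 0.1850 × 0.0540 ≈ 0.00999; observed = 7/1000 ≈ 0.00700.
Coefficient of coincidence = 0.00700/0.00999 ≈ 0.70.

0.70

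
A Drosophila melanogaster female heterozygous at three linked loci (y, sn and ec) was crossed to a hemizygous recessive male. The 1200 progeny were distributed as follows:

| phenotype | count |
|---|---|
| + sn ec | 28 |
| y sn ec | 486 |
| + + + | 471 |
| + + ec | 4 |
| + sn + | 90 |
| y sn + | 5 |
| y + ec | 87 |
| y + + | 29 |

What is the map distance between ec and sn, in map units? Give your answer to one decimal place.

15.5 map units

The two most frequent reciprocal classes, y sn ec and + + +, are the parental types, so the F1 was y sn ec / + + +.
The two rarest classes, y sn + and + + ec, are the double crossovers. Comparing them with the parentals, only the ec allele has switched, so ec is the middle locus and the order is y – ec – sn.
Crossovers in the ec–sn interval produce the single-crossover classes y + ec and + sn + (87 + 90 = 177) plus the double crossovers (9).
RF(ec–sn) = (177 + 9) / 1200 = 186/1200 = 0.1550 → 15.5 map units.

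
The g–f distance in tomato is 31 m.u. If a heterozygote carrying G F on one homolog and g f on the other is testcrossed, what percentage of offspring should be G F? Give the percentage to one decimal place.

34.5%

A map distance of 31 m.u. corresponds to a recombination frequency of 0.310.
The F1 is G F / g f, so G F is a parental gamete class with expected frequency (1 − r)/2 = 0.690/2 = 0.3450.
That is 0.3450 = 34.5% of the progeny.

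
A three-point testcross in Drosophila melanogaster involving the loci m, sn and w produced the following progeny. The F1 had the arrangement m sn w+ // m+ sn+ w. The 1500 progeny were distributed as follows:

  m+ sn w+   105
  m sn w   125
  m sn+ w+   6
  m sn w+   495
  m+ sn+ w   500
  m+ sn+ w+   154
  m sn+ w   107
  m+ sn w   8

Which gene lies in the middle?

sn

The two rarest classes, m sn+ w+ and m+ sn w, are the double crossovers. Comparing them with the parentals, only the sn allele has switched, so sn is the middle locus and the order is m – sn – w.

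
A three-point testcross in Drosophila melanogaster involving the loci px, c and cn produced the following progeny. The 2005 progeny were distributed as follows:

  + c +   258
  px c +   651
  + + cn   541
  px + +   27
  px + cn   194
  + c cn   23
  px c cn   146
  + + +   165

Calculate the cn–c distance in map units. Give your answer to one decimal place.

18.0 map units

The two most frequent reciprocal classes, px c + and + + cn, are the parental types, so the F1 was px c + / + + cn.
The two rarest classes, px + + and + c cn, are the double crossovers. Comparing them with the parentals, only the c allele has switched, so c is the middle locus and the order is cn – c – px.
Crossovers in the cn–c interval produce the single-crossover classes px c cn and + + + (146 + 165 = 311) plus the double crossovers (50).
RF(cn–c) = (311 + 50) / 2005 = 361/2005 = 0.1800 → 18.0 map units.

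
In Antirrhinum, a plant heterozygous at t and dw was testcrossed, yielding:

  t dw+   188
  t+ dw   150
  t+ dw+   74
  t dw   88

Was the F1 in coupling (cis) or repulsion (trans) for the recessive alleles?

trans

The two most frequent classes are t+ dw (150) and t dw+ (188); these are the parental (non-recombinant) types.
So the F1 carried t+ dw on one chromosome and t dw+ on the other — the recessive alleles are on opposite chromosomes (trans / repulsion).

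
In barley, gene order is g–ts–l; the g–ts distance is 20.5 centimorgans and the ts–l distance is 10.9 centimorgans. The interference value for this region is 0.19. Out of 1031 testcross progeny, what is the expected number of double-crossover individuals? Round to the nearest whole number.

19

Map distances give recombination frequencies of 0.205 and 0.109 for the two intervals.
With interference 0.19 (so coincidence = 0.81), expected double-crossover frequency = 0.205 × 0.109 × 0.81 = 0.01810.
Expected number = 0.01810 × 1031 = 18.66 ≈ 19.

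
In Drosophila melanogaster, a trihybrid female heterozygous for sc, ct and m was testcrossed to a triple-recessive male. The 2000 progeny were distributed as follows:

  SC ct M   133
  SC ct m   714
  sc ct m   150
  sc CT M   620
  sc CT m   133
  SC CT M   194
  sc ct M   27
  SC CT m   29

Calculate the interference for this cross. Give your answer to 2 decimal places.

0.13

The two most frequent reciprocal classes, sc CT M and SC ct m, are the parental types, so the F1 was sc CT M / SC ct m.
The two rarest classes, sc ct M and SC CT m, are the double crossovers. Comparing them with the parentals, only the ct allele has switched, so ct is the middle locus and the order is m – ct – sc.
m–ct: (266 + 56)/2000 = 0.1610; ct–sc: (344 + 56)/2000 = 0.2000.
Expected DCO frequency = 0.1610 × 0.2000 ≈ 0.03220; observed = 56/2000 ≈ 0.02800.
Coefficient of coincidence = 0.02800/0.03220 ≈ 0.87; interference = 1 − 0.87 = 0.13.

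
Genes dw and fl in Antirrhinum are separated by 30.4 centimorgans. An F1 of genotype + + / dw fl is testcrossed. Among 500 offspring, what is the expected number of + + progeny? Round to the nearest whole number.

174

A map distance of 30.4 centimorgans corresponds to a recombination frequency of 0.304.
The F1 is + + / dw fl, so + + is a parental gamete class with expected frequency (1 − r)/2 = 0.696/2 = 0.3480.
Expected number = 0.3480 × 500 = 174.00 ≈ 174.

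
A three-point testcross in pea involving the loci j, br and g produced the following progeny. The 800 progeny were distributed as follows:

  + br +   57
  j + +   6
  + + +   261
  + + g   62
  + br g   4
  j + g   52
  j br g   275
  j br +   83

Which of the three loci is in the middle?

j

The two most frequent reciprocal classes, + + + and j br g, are the parental types, so the F1 was + + + / j br g.
The two rarest classes, j + + and + br g, are the double crossovers. Comparing them with the parentals, only the j allele has switched, so j is the middle locus and the order is g – j – br.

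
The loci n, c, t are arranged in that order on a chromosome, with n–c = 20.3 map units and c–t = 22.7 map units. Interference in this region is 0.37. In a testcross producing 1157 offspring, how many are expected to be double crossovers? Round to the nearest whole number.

34

Map distances give recombination frequencies of 0.203 and 0.227 for the two intervals.
With interference 0.37 (so coincidence = 0.63), expected double-crossover frequency = 0.203 × 0.227 × 0.63 = 0.02903.
Expected number = 0.02903 × 1157 = 33.59 ≈ 34.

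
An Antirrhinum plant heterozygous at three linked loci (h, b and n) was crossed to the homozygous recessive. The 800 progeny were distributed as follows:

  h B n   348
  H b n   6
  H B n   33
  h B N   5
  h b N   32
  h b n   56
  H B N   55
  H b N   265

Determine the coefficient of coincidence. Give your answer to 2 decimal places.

0.95

The two most frequent reciprocal classes, H b N and h B n, are the parental types, so the F1 was H b N / h B n.
The two rarest classes, H b n and h B N, are the double crossovers. Comparing them with the parentals, only the n allele has switched, so n is the middle locus and the order is b – n – h.
b–n: (111 + 11)/800 = 0.1525; n–h: (65 + 11)/800 = 0.0950.
Expected DCO frequency = 0.1525 × 0.0950 ≈ 0.01449; observed = 11/800 ≈ 0.01375.
Coefficient of coincidence = 0.01375/0.01449 ≈ 0.95.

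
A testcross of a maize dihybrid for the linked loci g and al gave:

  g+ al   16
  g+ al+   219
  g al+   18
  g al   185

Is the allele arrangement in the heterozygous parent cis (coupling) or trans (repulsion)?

cis

The two most frequent classes are g+ al+ (219) and g al (185); these are the parental (non-recombinant) types.
So the F1 carried g+ al+ on one chromosome and g al on the other — the recessive alleles are on the same chromosome (cis / coupling).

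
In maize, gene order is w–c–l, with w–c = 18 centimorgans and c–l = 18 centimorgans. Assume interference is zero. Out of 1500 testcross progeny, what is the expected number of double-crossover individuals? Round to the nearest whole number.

Map distances give recombination frequencies of 0.180 and 0.180 for the two intervals.
With no interference, expected double-crossover frequency = 0.180 × 0.180 = 0.03240.
Expected number = 0.03240 × 1500 = 48.60 ≈ 49.

49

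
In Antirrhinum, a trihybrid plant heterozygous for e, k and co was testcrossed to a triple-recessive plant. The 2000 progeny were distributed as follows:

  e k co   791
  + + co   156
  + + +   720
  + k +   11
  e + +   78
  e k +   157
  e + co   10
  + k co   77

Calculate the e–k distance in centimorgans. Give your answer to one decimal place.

The two most frequent reciprocal classes, + + + and e k co, are the parental types, so the F1 was + + + / e k co.
The two rarest classes, + k + and e + co, are the double crossovers. Comparing them with the parentals, only the k allele has switched, so k is the middle locus and the order is e – k – co.
Crossovers in the e–k interval produce the single-crossover classes e + + and + k co (78 + 77 = 155) plus the double crossovers (21).
RF(e–k) = (155 + 21) / 2000 = 176/2000 = 0.0880 → 8.8 centimorgans.

8.8 centimorgans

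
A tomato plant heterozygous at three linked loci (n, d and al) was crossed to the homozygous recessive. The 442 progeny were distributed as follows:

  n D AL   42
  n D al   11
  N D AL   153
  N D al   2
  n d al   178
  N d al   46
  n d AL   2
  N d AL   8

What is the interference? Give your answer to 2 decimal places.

The two most frequent reciprocal classes, n d al and N D AL, are the parental types, so the F1 was n d al / N D AL.
The two rarest classes, n d AL and N D al, are the double crossovers. Comparing them with the parentals, only the al allele has switched, so al is the middle locus and the order is n – al – d.
n–al: (88 + 4)/442 = 0.2081; al–d: (19 + 4)/442 = 0.0520.
Expected DCO frequency = 0.2081 × 0.0520 ≈ 0.01082; observed = 4/442 ≈ 0.00905.
Coefficient of coincidence = 0.00905/0.01082 ≈ 0.84; interference = 1 − 0.84 = 0.16.

0.16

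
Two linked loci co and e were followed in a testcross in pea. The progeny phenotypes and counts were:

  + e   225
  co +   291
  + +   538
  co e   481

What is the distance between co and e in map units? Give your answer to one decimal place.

33.6 map units

The two most frequent classes, + + (538) and co e (481), are the parental types, so the F1 was + + / co e.
The recombinant classes are + e and co +: 225 + 291 = 516.
Recombination frequency = 516/1535 = 0.3362 ≈ 33.6%, i.e. 33.6 map units.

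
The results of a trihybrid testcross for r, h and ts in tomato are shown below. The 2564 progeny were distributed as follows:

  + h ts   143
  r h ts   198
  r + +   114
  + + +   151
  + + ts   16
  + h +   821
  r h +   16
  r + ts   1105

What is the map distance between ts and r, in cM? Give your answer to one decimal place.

The two most frequent reciprocal classes, + h + and r + ts, are the parental types, so the F1 was + h + / r + ts.
The two rarest classes, r h + and + + ts, are the double crossovers. Comparing them with the parentals, only the r allele has switched, so r is the middle locus and the order is h – r – ts.
Crossovers in the r–ts interval produce the single-crossover classes + h ts and r + + (143 + 114 = 257) plus the double crossovers (32).
RF(r–ts) = (257 + 32) / 2564 = 289/2564 = 0.1127 → 11.3 cM.

11.3 cM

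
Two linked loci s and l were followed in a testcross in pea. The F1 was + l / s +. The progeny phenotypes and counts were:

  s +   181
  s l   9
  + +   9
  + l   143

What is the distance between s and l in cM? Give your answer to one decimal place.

5.3 cM

The recombinant classes are + + and s l: 9 + 9 = 18.
Recombination frequency = 18/342 = 0.0526 ≈ 5.3%, i.e. 5.3 cM.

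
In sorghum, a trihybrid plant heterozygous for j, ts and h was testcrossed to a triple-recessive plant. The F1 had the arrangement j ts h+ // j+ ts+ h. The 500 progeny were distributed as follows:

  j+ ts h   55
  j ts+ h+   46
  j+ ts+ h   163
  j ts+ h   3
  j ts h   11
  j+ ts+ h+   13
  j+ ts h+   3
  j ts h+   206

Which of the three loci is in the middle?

j

The two rarest classes, j+ ts h+ and j ts+ h, are the double crossovers. Comparing them with the parentals, only the j allele has switched, so j is the middle locus and the order is h – j – ts.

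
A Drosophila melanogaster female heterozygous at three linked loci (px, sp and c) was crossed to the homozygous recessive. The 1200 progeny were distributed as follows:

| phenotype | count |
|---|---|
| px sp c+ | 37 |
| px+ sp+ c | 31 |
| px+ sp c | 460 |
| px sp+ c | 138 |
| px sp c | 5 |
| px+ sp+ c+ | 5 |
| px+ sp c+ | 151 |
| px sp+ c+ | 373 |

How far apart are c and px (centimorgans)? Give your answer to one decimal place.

24.9 centimorgans

The two most frequent reciprocal classes, px sp+ c+ and px+ sp c, are the parental types, so the F1 was px sp+ c+ / px+ sp c.
The two rarest classes, px+ sp+ c+ and px sp c, are the double crossovers. Comparing them with the parentals, only the px allele has switched, so px is the middle locus and the order is sp – px – c.
Crossovers in the px–c interval produce the single-crossover classes px sp+ c and px+ sp c+ (138 + 151 = 289) plus the double crossovers (10).
RF(px–c) = (289 + 10) / 1200 = 299/1200 = 0.2492 → 24.9 centimorgans.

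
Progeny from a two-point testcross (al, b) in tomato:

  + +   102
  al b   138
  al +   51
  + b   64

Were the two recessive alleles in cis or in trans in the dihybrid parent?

cis

The two most frequent classes are + + (102) and al b (138); these are the parental (non-recombinant) types.
So the F1 carried + + on one chromosome and al b on the other — the recessive alleles are on the same chromosome (cis / coupling).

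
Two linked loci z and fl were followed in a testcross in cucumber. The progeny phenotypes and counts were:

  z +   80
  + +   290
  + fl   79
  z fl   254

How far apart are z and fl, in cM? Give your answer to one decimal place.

The two most frequent classes, + + (290) and z fl (254), are the parental types, so the F1 was + + / z fl.
The recombinant classes are + fl and z +: 79 + 80 = 159.
Recombination frequency = 159/703 = 0.2262 ≈ 22.6%, i.e. 22.6 cM.

22.6 cM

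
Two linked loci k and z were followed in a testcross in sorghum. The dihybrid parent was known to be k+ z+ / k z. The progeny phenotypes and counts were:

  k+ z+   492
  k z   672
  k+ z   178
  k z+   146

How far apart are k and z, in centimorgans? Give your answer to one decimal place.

21.8 centimorgans

The recombinant classes are k+ z and k z+: 178 + 146 = 324.
Recombination frequency = 324/1488 = 0.2177 ≈ 21.8%, i.e. 21.8 centimorgans.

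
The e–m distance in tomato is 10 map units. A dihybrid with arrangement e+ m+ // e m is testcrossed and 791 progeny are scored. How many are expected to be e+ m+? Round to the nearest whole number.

356

A map distance of 10 map units corresponds to a recombination frequency of 0.100.
The F1 is e+ m+ / e m, so e+ m+ is a parental gamete class with expected frequency (1 − r)/2 = 0.900/2 = 0.4500.
Expected number = 0.4500 × 791 = 355.95 ≈ 356.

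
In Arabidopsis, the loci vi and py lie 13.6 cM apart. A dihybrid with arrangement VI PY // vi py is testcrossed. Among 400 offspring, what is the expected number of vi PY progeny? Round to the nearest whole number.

A map distance of 13.6 cM corresponds to a recombination frequency of 0.136.
The F1 is VI PY / vi py, so vi PY is a recombinant gamete class with expected frequency r/2 = 0.136/2 = 0.0680.
Expected number = 0.0680 × 400 = 27.20 ≈ 27.

27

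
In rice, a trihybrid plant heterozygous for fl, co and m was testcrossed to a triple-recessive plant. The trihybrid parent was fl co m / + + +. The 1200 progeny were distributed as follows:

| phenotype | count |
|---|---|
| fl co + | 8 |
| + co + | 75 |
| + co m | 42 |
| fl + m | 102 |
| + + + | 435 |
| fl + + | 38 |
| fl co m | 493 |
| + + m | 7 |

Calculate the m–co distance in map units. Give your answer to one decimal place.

16.0 map units

The two rarest classes, fl co + and + + m, are the double crossovers. Comparing them with the parentals, only the m allele has switched, so m is the middle locus and the order is fl – m – co.
Crossovers in the m–co interval produce the single-crossover classes fl + m and + co + (102 + 75 = 177) plus the double crossovers (15).
RF(m–co) = (177 + 15) / 1200 = 192/1200 = 0.1600 → 16.0 map units.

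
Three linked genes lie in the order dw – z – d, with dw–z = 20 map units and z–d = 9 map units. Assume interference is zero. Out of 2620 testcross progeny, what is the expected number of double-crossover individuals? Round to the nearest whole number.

47

Map distances give recombination frequencies of 0.200 and 0.090 for the two intervals.
With no interference, expected double-crossover frequency = 0.200 × 0.090 = 0.01800.
Expected number = 0.01800 × 2620 = 47.16 ≈ 47.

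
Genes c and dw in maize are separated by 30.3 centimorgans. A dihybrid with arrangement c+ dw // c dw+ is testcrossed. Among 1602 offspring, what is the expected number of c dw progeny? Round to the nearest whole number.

A map distance of 30.3 centimorgans corresponds to a recombination frequency of 0.303.
The F1 is c+ dw / c dw+, so c dw is a recombinant gamete class with expected frequency r/2 = 0.303/2 = 0.1515.
Expected number = 0.1515 × 1602 = 242.70 ≈ 243.

243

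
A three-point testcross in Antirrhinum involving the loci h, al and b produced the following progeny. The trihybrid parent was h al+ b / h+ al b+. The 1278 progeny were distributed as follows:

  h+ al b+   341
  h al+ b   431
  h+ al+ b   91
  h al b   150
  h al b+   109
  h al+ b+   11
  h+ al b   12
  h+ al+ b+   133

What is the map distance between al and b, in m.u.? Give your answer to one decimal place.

The two rarest classes, h al+ b+ and h+ al b, are the double crossovers. Comparing them with the parentals, only the b allele has switched, so b is the middle locus and the order is al – b – h.
Crossovers in the al–b interval produce the single-crossover classes h al b and h+ al+ b+ (150 + 133 = 283) plus the double crossovers (23).
RF(al–b) = (283 + 23) / 1278 = 306/1278 = 0.2394 → 23.9 m.u.

23.9 m.u.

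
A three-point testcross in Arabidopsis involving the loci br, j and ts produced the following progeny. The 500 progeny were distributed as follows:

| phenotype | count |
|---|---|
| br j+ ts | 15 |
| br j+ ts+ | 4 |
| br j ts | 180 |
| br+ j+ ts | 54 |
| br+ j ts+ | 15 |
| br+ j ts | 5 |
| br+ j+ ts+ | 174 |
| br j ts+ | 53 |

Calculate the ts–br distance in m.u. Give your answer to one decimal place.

The two most frequent reciprocal classes, br+ j+ ts+ and br j ts, are the parental types, so the F1 was br+ j+ ts+ / br j ts.
The two rarest classes, br j+ ts+ and br+ j ts, are the double crossovers. Comparing them with the parentals, only the br allele has switched, so br is the middle locus and the order is j – br – ts.
Crossovers in the br–ts interval produce the single-crossover classes br+ j+ ts and br j ts+ (54 + 53 = 107) plus the double crossovers (9).
RF(br–ts) = (107 + 9) / 500 = 116/500 = 0.2320 → 23.2 m.u.

23.2 m.u.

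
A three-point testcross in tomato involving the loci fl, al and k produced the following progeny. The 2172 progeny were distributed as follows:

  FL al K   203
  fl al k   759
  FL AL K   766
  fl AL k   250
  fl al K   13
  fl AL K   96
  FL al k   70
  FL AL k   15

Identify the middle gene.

The two most frequent reciprocal classes, fl al k and FL AL K, are the parental types, so the F1 was fl al k / FL AL K.
The two rarest classes, fl al K and FL AL k, are the double crossovers. Comparing them with the parentals, only the k allele has switched, so k is the middle locus and the order is al – k – fl.

k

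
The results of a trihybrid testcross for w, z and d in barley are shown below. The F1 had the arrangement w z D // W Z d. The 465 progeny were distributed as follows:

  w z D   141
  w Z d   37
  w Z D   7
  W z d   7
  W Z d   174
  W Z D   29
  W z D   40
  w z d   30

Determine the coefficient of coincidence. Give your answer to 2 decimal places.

The two rarest classes, w Z D and W z d, are the double crossovers. Comparing them with the parentals, only the z allele has switched, so z is the middle locus and the order is w – z – d.
w–z: (77 + 14)/465 = 0.1957; z–d: (59 + 14)/465 = 0.1570.
Expected DCO frequency = 0.1957 × 0.1570 ≈ 0.03072; observed = 14/465 ≈ 0.03011.
Coefficient of coincidence = 0.03011/0.03072 ≈ 0.98.

0.98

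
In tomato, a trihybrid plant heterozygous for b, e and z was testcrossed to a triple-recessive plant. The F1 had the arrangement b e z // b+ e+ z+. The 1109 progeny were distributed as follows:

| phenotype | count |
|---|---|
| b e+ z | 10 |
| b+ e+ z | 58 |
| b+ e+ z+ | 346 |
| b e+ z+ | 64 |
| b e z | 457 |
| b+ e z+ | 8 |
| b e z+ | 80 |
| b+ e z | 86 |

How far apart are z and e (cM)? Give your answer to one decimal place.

14.1 cM

The two rarest classes, b e+ z and b+ e z+, are the double crossovers. Comparing them with the parentals, only the e allele has switched, so e is the middle locus and the order is b – e – z.
Crossovers in the e–z interval produce the single-crossover classes b e z+ and b+ e+ z (80 + 58 = 138) plus the double crossovers (18).
RF(e–z) = (138 + 18) / 1109 = 156/1109 = 0.1407 → 14.1 cM.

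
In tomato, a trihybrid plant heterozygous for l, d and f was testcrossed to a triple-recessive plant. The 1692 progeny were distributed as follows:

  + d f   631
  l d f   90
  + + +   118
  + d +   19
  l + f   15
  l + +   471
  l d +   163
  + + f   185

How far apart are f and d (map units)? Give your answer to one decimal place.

The two most frequent reciprocal classes, + d f and l + +, are the parental types, so the F1 was + d f / l + +.
The two rarest classes, + d + and l + f, are the double crossovers. Comparing them with the parentals, only the f allele has switched, so f is the middle locus and the order is d – f – l.
Crossovers in the d–f interval produce the single-crossover classes + + f and l d + (185 + 163 = 348) plus the double crossovers (34).
RF(d–f) = (348 + 34) / 1692 = 382/1692 = 0.2258 → 22.6 map units.

22.6 map units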